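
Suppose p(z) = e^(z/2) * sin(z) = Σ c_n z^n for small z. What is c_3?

Multiply the two series term by term and collect like powers.
p(0) = 0
p′(0) = 1
p′′(0) = 1
p′′′(0) = -1/4
So c_3 = p′′′(0)/3! = -1/24.

-1/24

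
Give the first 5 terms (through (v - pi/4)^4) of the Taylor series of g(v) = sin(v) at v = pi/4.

Compute the successive derivatives at the expansion point and divide by k!.
[(v - pi/4)^0] = sqrt(2)/2;  [(v - pi/4)^1] = sqrt(2)/2;  [(v - pi/4)^2] = -sqrt(2)/4;  [(v - pi/4)^3] = -sqrt(2)/12;  [(v - pi/4)^4] = sqrt(2)/48.

sqrt(2)*(v - pi/4)^4/48 - sqrt(2)*(v - pi/4)^3/12 - sqrt(2)*(v - pi/4)^2/4 + sqrt(2)*(v - pi/4)/2 + sqrt(2)/2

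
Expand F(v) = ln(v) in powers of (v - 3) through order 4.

Compute the successive derivatives at the expansion point and divide by k!.
[(v - 3)^0] = ln(3);  [(v - 3)^1] = 1/3;  [(v - 3)^2] = -1/18;  [(v - 3)^3] = 1/81;  [(v - 3)^4] = -1/324.

-(v - 3)^4/324 + (v - 3)^3/81 - (v - 3)^2/18 + (v - 3)/3 + ln(3)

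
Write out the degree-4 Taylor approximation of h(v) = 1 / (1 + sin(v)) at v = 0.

Use the geometric series for the reciprocal, then substitute.
h(0) = 1
h′(0) = -1
h′′(0) = 2
h′′′(0) = -5
h^(4)(0) = 16
Dividing each by k! gives the coefficients c_0, ..., c_4.

2*v^4/3 - 5*v^3/6 + v^2 - v + 1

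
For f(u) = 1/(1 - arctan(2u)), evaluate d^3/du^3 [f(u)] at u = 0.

32

Plug the Maclaurin series of the inner function into that of the outer and collect terms.
From the series, [u^3] f = 16/3; multiply by 3! = 6 to get 32.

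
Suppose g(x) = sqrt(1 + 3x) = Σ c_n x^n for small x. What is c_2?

g(0) = 1
g′(0) = 3/2
g′′(0) = -9/4

-9/8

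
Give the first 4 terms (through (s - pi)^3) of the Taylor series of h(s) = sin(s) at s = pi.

[(s - pi)^0] = 0;  [(s - pi)^1] = -1;  [(s - pi)^2] = 0;  [(s - pi)^3] = 1/6.

(s - pi)^3/6 - (s - pi)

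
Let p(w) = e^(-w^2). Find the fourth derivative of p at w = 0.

Differentiate repeatedly and evaluate at the center.
From the series, [w^4] p = 1/2; multiply by 4! = 24 to get 12.

12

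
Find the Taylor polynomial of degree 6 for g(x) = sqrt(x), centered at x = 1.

g(1) = 1
g′(1) = 1/2
g′′(1) = -1/4
g′′′(1) = 3/8
g^(4)(1) = -15/16
g^(5)(1) = 105/32
g^(6)(1) = -945/64

-21*(x - 1)^6/1024 + 7*(x - 1)^5/256 - 5*(x - 1)^4/128 + (x - 1)^3/16 - (x - 1)^2/8 + (x - 1)/2 + 1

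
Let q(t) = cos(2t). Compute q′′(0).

From the series, [t^2] q = -2; multiply by 2! = 2 to get -4.

-4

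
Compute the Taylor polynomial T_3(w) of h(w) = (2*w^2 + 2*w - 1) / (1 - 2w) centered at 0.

4*w^3 + 2*w^2 - 1

Shift and add copies of the series according to the polynomial's terms.
[w^0] = -1;  [w^1] = 0;  [w^2] = 2;  [w^3] = 4.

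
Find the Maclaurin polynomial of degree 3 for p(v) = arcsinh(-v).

p(0) = 0
p′(0) = -1
p′′(0) = 0
p′′′(0) = 1

v^3/6 - v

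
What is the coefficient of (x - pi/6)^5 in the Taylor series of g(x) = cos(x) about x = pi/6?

[(x - pi/6)^0] = sqrt(3)/2;  [(x - pi/6)^1] = -1/2;  [(x - pi/6)^2] = -sqrt(3)/4;  [(x - pi/6)^3] = 1/12;  [(x - pi/6)^4] = sqrt(3)/48;  [(x - pi/6)^5] = -1/240.

-1/240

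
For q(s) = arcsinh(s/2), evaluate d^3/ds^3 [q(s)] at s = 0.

The coefficient of s^3 in the expansion is -1/48, so q′′′(0) = 3! * (-1/48) = -1/8.

-1/8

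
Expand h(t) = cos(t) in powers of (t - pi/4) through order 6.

-sqrt(2)*(t - pi/4)^6/1440 - sqrt(2)*(t - pi/4)^5/240 + sqrt(2)*(t - pi/4)^4/48 + sqrt(2)*(t - pi/4)^3/12 - sqrt(2)*(t - pi/4)^2/4 - sqrt(2)*(t - pi/4)/2 + sqrt(2)/2

Compute the successive derivatives at the expansion point and divide by k!.
h(pi/4) = sqrt(2)/2
h′(pi/4) = -sqrt(2)/2
h′′(pi/4) = -sqrt(2)/2
h′′′(pi/4) = sqrt(2)/2
h^(4)(pi/4) = sqrt(2)/2
h^(5)(pi/4) = -sqrt(2)/2
h^(6)(pi/4) = -sqrt(2)/2
The Taylor polynomial is Σ h^(k)(pi/4)/k! · (t - pi/4)^k.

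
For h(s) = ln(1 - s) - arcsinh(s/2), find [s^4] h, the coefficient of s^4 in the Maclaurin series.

-1/4

Add the two expansions coefficient-wise.
h(0) = 0
h′(0) = -3/2
h′′(0) = -1
h′′′(0) = -15/8
h^(4)(0) = -6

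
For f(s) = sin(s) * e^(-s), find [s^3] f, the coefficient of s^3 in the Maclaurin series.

1/3

Write out both Maclaurin series and multiply, keeping only the needed powers.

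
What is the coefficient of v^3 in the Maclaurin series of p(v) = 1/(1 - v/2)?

1/8

[v^0] = 1;  [v^1] = 1/2;  [v^2] = 1/4;  [v^3] = 1/8.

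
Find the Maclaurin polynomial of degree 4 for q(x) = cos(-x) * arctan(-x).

Expand each factor separately, then convolve coefficients.
q(0) = 0
q′(0) = -1
q′′(0) = 0
q′′′(0) = 5
q^(4)(0) = 0

5*x^3/6 - x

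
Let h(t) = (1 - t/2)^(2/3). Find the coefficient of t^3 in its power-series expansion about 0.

h(0) = 1
h′(0) = -1/3
h′′(0) = -1/18
h′′′(0) = -1/27
So c_3 = h′′′(0)/3! = -1/162.

-1/162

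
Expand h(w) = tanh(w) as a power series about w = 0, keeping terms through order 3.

-w^3/3 + w

Differentiate repeatedly and evaluate at the center.
[w^0] = 0;  [w^1] = 1;  [w^2] = 0;  [w^3] = -1/3.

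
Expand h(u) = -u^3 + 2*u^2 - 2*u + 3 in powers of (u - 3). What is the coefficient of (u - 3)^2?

-7

h(3) = -12
h′(3) = -17
h′′(3) = -14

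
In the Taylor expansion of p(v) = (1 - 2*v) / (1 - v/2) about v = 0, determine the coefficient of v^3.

-3/8

Shift and add copies of the series according to the polynomial's terms.
p(0) = 1
p′(0) = -3/2
p′′(0) = -3/2
p′′′(0) = -9/4
Dividing each by k! gives the coefficients c_0, ..., c_3.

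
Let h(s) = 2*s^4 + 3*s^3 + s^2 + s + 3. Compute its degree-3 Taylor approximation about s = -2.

Use the known series and substitute for the argument.
h(-2) = 13
h′(-2) = -31
h′′(-2) = 62
h′′′(-2) = -78

-13*(s + 2)^3 + 31*(s + 2)^2 - 31*(s + 2) + 13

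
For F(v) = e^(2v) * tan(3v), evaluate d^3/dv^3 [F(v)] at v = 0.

Take the Cauchy product of the two expansions.
The coefficient of v^3 in the expansion is 15, so F′′′(0) = 3! * (15) = 90.

90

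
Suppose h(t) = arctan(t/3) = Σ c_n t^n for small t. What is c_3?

Use the known series and substitute for the argument.
h(0) = 0
h′(0) = 1/3
h′′(0) = 0
h′′′(0) = -2/27

-1/81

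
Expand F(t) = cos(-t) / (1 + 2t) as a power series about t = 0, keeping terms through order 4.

337*t^4/24 - 7*t^3 + 7*t^2/2 - 2*t + 1

Write out both Maclaurin series and multiply, keeping only the needed powers.
F(0) = 1
F′(0) = -2
F′′(0) = 7
F′′′(0) = -42
F^(4)(0) = 337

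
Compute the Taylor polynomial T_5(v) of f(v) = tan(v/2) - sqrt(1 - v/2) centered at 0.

617*v^5/122880 + 5*v^4/2048 + 19*v^3/384 + v^2/32 + 3*v/4 - 1

Expand each term separately and add.
f(0) = -1
f′(0) = 3/4
f′′(0) = 1/16
f′′′(0) = 19/64
f^(4)(0) = 15/256
f^(5)(0) = 617/1024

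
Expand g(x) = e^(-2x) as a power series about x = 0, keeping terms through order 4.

2*x^4/3 - 4*x^3/3 + 2*x^2 - 2*x + 1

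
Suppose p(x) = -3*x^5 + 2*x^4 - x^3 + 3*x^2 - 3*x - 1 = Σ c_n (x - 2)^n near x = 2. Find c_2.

Use the known series and substitute for the argument.
So c_2 = p′′(2)/2! = -195.

-195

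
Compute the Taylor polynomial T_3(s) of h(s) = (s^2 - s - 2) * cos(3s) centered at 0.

9*s^3/2 + 10*s^2 - s - 2

Shift and add copies of the series according to the polynomial's terms.
h(0) = -2
h′(0) = -1
h′′(0) = 20
h′′′(0) = 27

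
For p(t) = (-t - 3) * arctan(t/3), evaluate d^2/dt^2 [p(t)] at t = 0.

-2/3

Distribute the polynomial across the series and collect like powers.
From the series, [t^2] p = -1/3; multiply by 2! = 2 to get -2/3.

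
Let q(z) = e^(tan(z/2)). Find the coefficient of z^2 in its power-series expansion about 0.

Let u equal the inner series; expand the outer function in u and truncate.

1/8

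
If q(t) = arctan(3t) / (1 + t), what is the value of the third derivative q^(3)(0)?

-36

Expand each factor separately, then convolve coefficients.
From the series, [t^3] q = -6; multiply by 3! = 6 to get -36.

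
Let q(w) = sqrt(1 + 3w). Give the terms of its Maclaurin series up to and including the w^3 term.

q(0) = 1
q′(0) = 3/2
q′′(0) = -9/4
q′′′(0) = 81/8
Dividing each by k! gives the coefficients c_0, ..., c_3.

27*w^3/16 - 9*w^2/8 + 3*w/2 + 1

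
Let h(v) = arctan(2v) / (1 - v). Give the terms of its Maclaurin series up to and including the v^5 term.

Multiply the numerator's expansion by the denominator's geometric series.

86*v^5/15 - 2*v^4/3 - 2*v^3/3 + 2*v^2 + 2*v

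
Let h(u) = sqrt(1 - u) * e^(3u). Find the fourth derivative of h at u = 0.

129/16

Multiply the two series term by term and collect like powers.
The coefficient of u^4 in the expansion is 43/128, so h^(4)(0) = 4! * (43/128) = 129/16.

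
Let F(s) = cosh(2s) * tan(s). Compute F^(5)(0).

Take the Cauchy product of the two expansions.
From the series, [s^5] F = 22/15; multiply by 5! = 120 to get 176.

176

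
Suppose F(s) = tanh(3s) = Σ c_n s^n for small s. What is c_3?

-9

F(0) = 0
F′(0) = 3
F′′(0) = 0
F′′′(0) = -54
The Taylor polynomial is Σ F^(k)(0)/k! · s^k.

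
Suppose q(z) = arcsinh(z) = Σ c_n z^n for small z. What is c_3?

-1/6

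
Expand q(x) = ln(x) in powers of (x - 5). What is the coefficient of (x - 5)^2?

-1/50

[(x - 5)^0] = ln(5);  [(x - 5)^1] = 1/5;  [(x - 5)^2] = -1/50.
So c_2 = q′′(5)/2! = -1/50.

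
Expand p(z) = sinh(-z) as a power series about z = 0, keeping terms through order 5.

-z^5/120 - z^3/6 - z

p(0) = 0
p′(0) = -1
p′′(0) = 0
p′′′(0) = -1
p^(4)(0) = 0
p^(5)(0) = -1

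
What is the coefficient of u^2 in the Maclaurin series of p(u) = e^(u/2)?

p(0) = 1
p′(0) = 1/2
p′′(0) = 1/4
Then c_k = p^(k)(0)/k! gives each Taylor coefficient.

1/8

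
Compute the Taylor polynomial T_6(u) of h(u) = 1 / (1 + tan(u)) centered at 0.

122*u^6/45 - 32*u^5/15 + 5*u^4/3 - 4*u^3/3 + u^2 - u + 1

Use the geometric series for the reciprocal, then substitute.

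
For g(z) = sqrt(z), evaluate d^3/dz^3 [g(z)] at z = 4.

The coefficient of (z - 4)^3 in the expansion is 1/512, so g′′′(4) = 3! * (1/512) = 3/256.

3/256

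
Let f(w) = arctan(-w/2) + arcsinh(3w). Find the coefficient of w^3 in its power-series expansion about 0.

Combine the two series term by term.
f(0) = 0
f′(0) = 5/2
f′′(0) = 0
f′′′(0) = -107/4
So c_3 = f′′′(0)/3! = -107/24.

-107/24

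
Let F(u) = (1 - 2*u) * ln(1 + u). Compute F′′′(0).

Distribute the polynomial across the series and collect like powers.
From the series, [u^3] F = 4/3; multiply by 3! = 6 to get 8.

8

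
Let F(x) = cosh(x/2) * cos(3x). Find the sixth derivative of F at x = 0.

Multiply the two series term by term and collect like powers.
The coefficient of x^6 in the expansion is -5551/9216, so F^(6)(0) = 6! * (-5551/9216) = -27755/64.

-27755/64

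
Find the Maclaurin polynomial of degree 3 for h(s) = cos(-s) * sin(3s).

Write out both Maclaurin series and multiply, keeping only the needed powers.
h(0) = 0
h′(0) = 3
h′′(0) = 0
h′′′(0) = -36
Then c_k = h^(k)(0)/k! gives each Taylor coefficient.

-6*s^3 + 3*s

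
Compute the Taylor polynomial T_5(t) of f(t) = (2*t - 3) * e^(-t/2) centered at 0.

Distribute the polynomial across the series and collect like powers.

23*t^5/3840 - 19*t^4/384 + 5*t^3/16 - 11*t^2/8 + 7*t/2 - 3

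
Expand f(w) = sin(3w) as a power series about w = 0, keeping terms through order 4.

f(0) = 0
f′(0) = 3
f′′(0) = 0
f′′′(0) = -27
f^(4)(0) = 0

-9*w^3/2 + 3*w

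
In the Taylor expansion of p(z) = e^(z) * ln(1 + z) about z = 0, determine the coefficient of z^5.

Multiply the two series term by term and collect like powers.
p(0) = 0
p′(0) = 1
p′′(0) = 1
p′′′(0) = 2
p^(4)(0) = 0
p^(5)(0) = 9
So c_5 = p^(5)(0)/5! = 3/40.

3/40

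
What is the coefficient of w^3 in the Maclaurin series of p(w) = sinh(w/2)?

p(0) = 0
p′(0) = 1/2
p′′(0) = 0
p′′′(0) = 1/8

1/48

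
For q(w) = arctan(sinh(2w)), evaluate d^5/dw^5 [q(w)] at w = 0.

160

Compose series: expand the inner function first, then feed it into the outer expansion.
The coefficient of w^5 in the expansion is 4/3, so q^(5)(0) = 5! * (4/3) = 160.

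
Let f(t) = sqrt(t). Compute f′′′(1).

3/8

The coefficient of (t - 1)^3 in the expansion is 1/16, so f′′′(1) = 3! * (1/16) = 3/8.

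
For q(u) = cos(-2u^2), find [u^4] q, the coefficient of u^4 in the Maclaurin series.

Use the known series and substitute for the argument.
q(0) = 1
q′(0) = 0
q′′(0) = 0
q′′′(0) = 0
q^(4)(0) = -48

-2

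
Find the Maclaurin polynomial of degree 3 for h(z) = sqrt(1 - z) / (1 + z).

Take the Cauchy product of the two expansions.
h(0) = 1
h′(0) = -3/2
h′′(0) = 11/4
h′′′(0) = -69/8
The Taylor polynomial is Σ h^(k)(0)/k! · z^k.

-23*z^3/16 + 11*z^2/8 - 3*z/2 + 1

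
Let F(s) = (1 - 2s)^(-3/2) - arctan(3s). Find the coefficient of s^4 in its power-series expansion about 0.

315/8

Combine the two series term by term.
F(0) = 1
F′(0) = 0
F′′(0) = 15
F′′′(0) = 159
F^(4)(0) = 945
So c_4 = F^(4)(0)/4! = 315/8.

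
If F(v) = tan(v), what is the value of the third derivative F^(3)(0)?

Compute the successive derivatives at the expansion point and divide by k!.
The coefficient of v^3 in the expansion is 1/3, so F′′′(0) = 3! * (1/3) = 2.

2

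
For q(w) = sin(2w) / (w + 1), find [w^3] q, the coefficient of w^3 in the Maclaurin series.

2/3

Expand 1/(denominator) as a geometric series and multiply by the numerator's series.
So c_3 = q′′′(0)/3! = 2/3.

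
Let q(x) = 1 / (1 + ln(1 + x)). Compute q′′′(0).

Write 1/(1+u) = 1 - u + u^2 - u^3 + ... and substitute the series for u.
From the series, [x^3] q = -7/3; multiply by 3! = 6 to get -14.

-14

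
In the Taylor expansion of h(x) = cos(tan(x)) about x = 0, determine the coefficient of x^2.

-1/2

Plug the Maclaurin series of the inner function into that of the outer and collect terms.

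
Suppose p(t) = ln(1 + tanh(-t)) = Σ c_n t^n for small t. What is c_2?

-1/2

Let u equal the inner series; expand the outer function in u and truncate.
p(0) = 0
p′(0) = -1
p′′(0) = -1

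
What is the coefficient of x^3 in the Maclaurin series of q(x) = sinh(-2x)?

q(0) = 0
q′(0) = -2
q′′(0) = 0
q′′′(0) = -8
So c_3 = q′′′(0)/3! = -4/3.

-4/3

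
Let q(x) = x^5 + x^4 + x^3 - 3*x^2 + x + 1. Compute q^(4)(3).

384

The coefficient of (x - 3)^4 in the expansion is 16, so q^(4)(3) = 4! * (16) = 384.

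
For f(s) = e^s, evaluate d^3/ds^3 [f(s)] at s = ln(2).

2

From the series, [(s - ln(2))^3] f = 1/3; multiply by 3! = 6 to get 2.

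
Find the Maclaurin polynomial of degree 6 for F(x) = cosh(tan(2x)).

236*x^6/15 + 6*x^4 + 2*x^2 + 1

Substitute the inner expansion into the outer series and collect powers.
F(0) = 1
F′(0) = 0
F′′(0) = 4
F′′′(0) = 0
F^(4)(0) = 144
F^(5)(0) = 0
F^(6)(0) = 11328
The Taylor polynomial is Σ F^(k)(0)/k! · x^k.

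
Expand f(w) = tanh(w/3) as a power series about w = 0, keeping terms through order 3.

-w^3/81 + w/3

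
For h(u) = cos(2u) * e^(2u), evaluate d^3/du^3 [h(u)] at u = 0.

Write out both Maclaurin series and multiply, keeping only the needed powers.
From the series, [u^3] h = -8/3; multiply by 3! = 6 to get -16.

-16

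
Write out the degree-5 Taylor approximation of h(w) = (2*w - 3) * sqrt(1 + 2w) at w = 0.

Distribute the polynomial across the series and collect like powers.
[w^0] = -3;  [w^1] = -1;  [w^2] = 7/2;  [w^3] = -5/2;  [w^4] = 23/8;  [w^5] = -31/8.

-31*w^5/8 + 23*w^4/8 - 5*w^3/2 + 7*w^2/2 - w - 3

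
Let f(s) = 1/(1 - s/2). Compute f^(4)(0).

The coefficient of s^4 in the expansion is 1/16, so f^(4)(0) = 4! * (1/16) = 3/2.

3/2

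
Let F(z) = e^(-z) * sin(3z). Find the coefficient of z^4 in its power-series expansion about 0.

Expand each factor separately, then convolve coefficients.

4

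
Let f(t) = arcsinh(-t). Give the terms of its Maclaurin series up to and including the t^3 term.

t^3/6 - t

Differentiate repeatedly and evaluate at the center.
[t^0] = 0;  [t^1] = -1;  [t^2] = 0;  [t^3] = 1/6.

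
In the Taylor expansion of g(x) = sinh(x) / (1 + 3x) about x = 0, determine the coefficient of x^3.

55/6

Expand each factor separately, then convolve coefficients.
g(0) = 0
g′(0) = 1
g′′(0) = -6
g′′′(0) = 55
So c_3 = g′′′(0)/3! = 55/6.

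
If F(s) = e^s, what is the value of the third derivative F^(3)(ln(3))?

3

From the series, [(s - ln(3))^3] F = 1/2; multiply by 3! = 6 to get 3.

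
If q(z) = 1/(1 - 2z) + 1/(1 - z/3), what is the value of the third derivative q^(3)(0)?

434/9

Expand each term separately and add.
From the series, [z^3] q = 217/27; multiply by 3! = 6 to get 434/9.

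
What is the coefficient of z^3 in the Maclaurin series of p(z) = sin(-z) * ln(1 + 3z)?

Write out both Maclaurin series and multiply, keeping only the needed powers.
[z^0] = 0;  [z^1] = 0;  [z^2] = -3;  [z^3] = 9/2.
So c_3 = p′′′(0)/3! = 9/2.

9/2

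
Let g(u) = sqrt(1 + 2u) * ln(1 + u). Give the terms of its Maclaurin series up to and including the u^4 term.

5*u^4/6 - 2*u^3/3 + u^2/2 + u

Write out both Maclaurin series and multiply, keeping only the needed powers.
g(0) = 0
g′(0) = 1
g′′(0) = 1
g′′′(0) = -4
g^(4)(0) = 20
Dividing each by k! gives the coefficients c_0, ..., c_4.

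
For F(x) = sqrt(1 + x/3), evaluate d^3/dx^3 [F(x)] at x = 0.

1/72

The coefficient of x^3 in the expansion is 1/432, so F′′′(0) = 3! * (1/432) = 1/72.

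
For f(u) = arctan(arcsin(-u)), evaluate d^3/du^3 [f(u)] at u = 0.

1

Compose series: expand the inner function first, then feed it into the outer expansion.
The coefficient of u^3 in the expansion is 1/6, so f′′′(0) = 3! * (1/6) = 1.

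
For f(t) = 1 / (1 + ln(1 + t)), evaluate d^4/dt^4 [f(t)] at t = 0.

Write 1/(1+u) = 1 - u + u^2 - u^3 + ... and substitute the series for u.
The coefficient of t^4 in the expansion is 11/3, so f^(4)(0) = 4! * (11/3) = 88.

88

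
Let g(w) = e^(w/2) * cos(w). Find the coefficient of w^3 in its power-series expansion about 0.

Take the Cauchy product of the two expansions.
g(0) = 1
g′(0) = 1/2
g′′(0) = -3/4
g′′′(0) = -11/8
Then c_k = g^(k)(0)/k! gives each Taylor coefficient.

-11/48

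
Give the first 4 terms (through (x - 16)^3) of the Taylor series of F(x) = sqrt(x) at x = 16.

(x - 16)^3/16384 - (x - 16)^2/512 + (x - 16)/8 + 4

F(16) = 4
F′(16) = 1/8
F′′(16) = -1/256
F′′′(16) = 3/8192
Dividing each by k! gives the coefficients c_0, ..., c_3.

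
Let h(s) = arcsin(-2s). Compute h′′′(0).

The coefficient of s^3 in the expansion is -4/3, so h′′′(0) = 3! * (-4/3) = -8.

-8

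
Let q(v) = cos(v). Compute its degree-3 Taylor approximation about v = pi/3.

sqrt(3)*(v - pi/3)^3/12 - (v - pi/3)^2/4 - sqrt(3)*(v - pi/3)/2 + 1/2

Differentiate repeatedly and evaluate at the center.
[(v - pi/3)^0] = 1/2;  [(v - pi/3)^1] = -sqrt(3)/2;  [(v - pi/3)^2] = -1/4;  [(v - pi/3)^3] = sqrt(3)/12.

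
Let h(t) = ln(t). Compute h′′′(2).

1/4

The coefficient of (t - 2)^3 in the expansion is 1/24, so h′′′(2) = 3! * (1/24) = 1/4.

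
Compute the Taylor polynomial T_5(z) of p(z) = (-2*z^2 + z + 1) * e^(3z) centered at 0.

-18*z^5/5 - 9*z^4/8 + 3*z^3 + 11*z^2/2 + 4*z + 1

Shift and add copies of the series according to the polynomial's terms.
p(0) = 1
p′(0) = 4
p′′(0) = 11
p′′′(0) = 18
p^(4)(0) = -27
p^(5)(0) = -432
Dividing each by k! gives the coefficients c_0, ..., c_5.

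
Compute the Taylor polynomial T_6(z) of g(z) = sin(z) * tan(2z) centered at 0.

Take the Cauchy product of the two expansions.
g(0) = 0
g′(0) = 0
g′′(0) = 4
g′′′(0) = 0
g^(4)(0) = 56
g^(5)(0) = 0
g^(6)(0) = 2764

691*z^6/180 + 7*z^4/3 + 2*z^2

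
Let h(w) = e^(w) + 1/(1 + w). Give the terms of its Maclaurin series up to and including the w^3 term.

Expand each term separately and add.
[w^0] = 2;  [w^1] = 0;  [w^2] = 3/2;  [w^3] = -5/6.

-5*w^3/6 + 3*w^2/2 + 2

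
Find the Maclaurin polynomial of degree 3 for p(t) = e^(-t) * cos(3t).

13*t^3/3 - 4*t^2 - t + 1

Multiply the two series term by term and collect like powers.
p(0) = 1
p′(0) = -1
p′′(0) = -8
p′′′(0) = 26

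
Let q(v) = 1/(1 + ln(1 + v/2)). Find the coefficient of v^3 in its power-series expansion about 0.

-7/24

Substitute the inner expansion into the outer series and collect powers.
q(0) = 1
q′(0) = -1/2
q′′(0) = 3/4
q′′′(0) = -7/4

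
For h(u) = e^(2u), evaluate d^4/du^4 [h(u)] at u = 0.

The coefficient of u^4 in the expansion is 2/3, so h^(4)(0) = 4! * (2/3) = 16.

16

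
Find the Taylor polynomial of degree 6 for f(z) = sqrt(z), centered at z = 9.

f(9) = 3
f′(9) = 1/6
f′′(9) = -1/108
f′′′(9) = 1/648
f^(4)(9) = -5/11664
f^(5)(9) = 35/209952
f^(6)(9) = -35/419904
The Taylor polynomial is Σ f^(k)(9)/k! · (z - 9)^k.

-7*(z - 9)^6/60466176 + 7*(z - 9)^5/5038848 - 5*(z - 9)^4/279936 + (z - 9)^3/3888 - (z - 9)^2/216 + (z - 9)/6 + 3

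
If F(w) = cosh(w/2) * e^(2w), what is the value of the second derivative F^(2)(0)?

17/4

Multiply the two series term by term and collect like powers.
The coefficient of w^2 in the expansion is 17/8, so F′′(0) = 2! * (17/8) = 17/4.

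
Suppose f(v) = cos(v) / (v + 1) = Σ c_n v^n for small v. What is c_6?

389/720

Use 1/(1 - r) = Σ r^k on the denominator, then take the Cauchy product.
f(0) = 1
f′(0) = -1
f′′(0) = 1
f′′′(0) = -3
f^(4)(0) = 13
f^(5)(0) = -65
f^(6)(0) = 389
So c_6 = f^(6)(0)/6! = 389/720.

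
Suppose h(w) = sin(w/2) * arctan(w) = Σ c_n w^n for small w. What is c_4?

-3/16

Expand each factor separately, then convolve coefficients.
h(0) = 0
h′(0) = 0
h′′(0) = 1
h′′′(0) = 0
h^(4)(0) = -9/2
So c_4 = h^(4)(0)/4! = -3/16.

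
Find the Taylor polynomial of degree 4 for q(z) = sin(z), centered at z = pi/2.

Use the known series and substitute for the argument.
[(z - pi/2)^0] = 1;  [(z - pi/2)^1] = 0;  [(z - pi/2)^2] = -1/2;  [(z - pi/2)^3] = 0;  [(z - pi/2)^4] = 1/24.

(z - pi/2)^4/24 - (z - pi/2)^2/2 + 1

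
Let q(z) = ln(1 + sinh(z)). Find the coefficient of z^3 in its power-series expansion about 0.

Plug the Maclaurin series of the inner function into that of the outer and collect terms.
[z^0] = 0;  [z^1] = 1;  [z^2] = -1/2;  [z^3] = 1/2.

1/2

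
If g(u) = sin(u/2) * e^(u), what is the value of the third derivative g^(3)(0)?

Expand each factor separately, then convolve coefficients.
The coefficient of u^3 in the expansion is 11/48, so g′′′(0) = 3! * (11/48) = 11/8.

11/8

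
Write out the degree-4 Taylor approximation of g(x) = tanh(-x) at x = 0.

Differentiate repeatedly and evaluate at the center.
g(0) = 0
g′(0) = -1
g′′(0) = 0
g′′′(0) = 2
g^(4)(0) = 0

x^3/3 - x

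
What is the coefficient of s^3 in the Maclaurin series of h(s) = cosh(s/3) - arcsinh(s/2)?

Combine the two series term by term.

1/48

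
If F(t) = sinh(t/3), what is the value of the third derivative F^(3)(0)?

The coefficient of t^3 in the expansion is 1/162, so F′′′(0) = 3! * (1/162) = 1/27.

1/27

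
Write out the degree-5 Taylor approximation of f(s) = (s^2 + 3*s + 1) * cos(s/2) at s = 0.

s^5/128 - 47*s^4/384 - 3*s^3/8 + 7*s^2/8 + 3*s + 1

Shift and add copies of the series according to the polynomial's terms.
f(0) = 1
f′(0) = 3
f′′(0) = 7/4
f′′′(0) = -9/4
f^(4)(0) = -47/16
f^(5)(0) = 15/16
Dividing each by k! gives the coefficients c_0, ..., c_5.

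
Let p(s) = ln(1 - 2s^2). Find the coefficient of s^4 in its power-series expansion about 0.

-2

p(0) = 0
p′(0) = 0
p′′(0) = -4
p′′′(0) = 0
p^(4)(0) = -48
So c_4 = p^(4)(0)/4! = -2.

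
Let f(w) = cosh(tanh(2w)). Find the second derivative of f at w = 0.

4

Substitute the inner expansion into the outer series and collect powers.
From the series, [w^2] f = 2; multiply by 2! = 2 to get 4.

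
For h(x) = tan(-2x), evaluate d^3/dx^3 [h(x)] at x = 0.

-16

Apply the Taylor formula c_k = f^(k)(a)/k!.
The coefficient of x^3 in the expansion is -8/3, so h′′′(0) = 3! * (-8/3) = -16.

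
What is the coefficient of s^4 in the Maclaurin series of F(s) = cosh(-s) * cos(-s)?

Expand each factor separately, then convolve coefficients.
F(0) = 1
F′(0) = 0
F′′(0) = 0
F′′′(0) = 0
F^(4)(0) = -4
Dividing each by k! gives the coefficients c_0, ..., c_4.

-1/6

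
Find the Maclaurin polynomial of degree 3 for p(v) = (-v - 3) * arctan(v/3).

v^3/27 - v^2/3 - v

Multiply each power in the prefactor through the base expansion.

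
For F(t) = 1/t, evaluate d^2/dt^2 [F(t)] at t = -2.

Compute the successive derivatives at the expansion point and divide by k!.
The coefficient of (t + 2)^2 in the expansion is -1/8, so F′′(-2) = 2! * (-1/8) = -1/4.

-1/4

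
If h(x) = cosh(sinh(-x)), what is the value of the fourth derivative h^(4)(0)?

5

Let u equal the inner series; expand the outer function in u and truncate.
The coefficient of x^4 in the expansion is 5/24, so h^(4)(0) = 4! * (5/24) = 5.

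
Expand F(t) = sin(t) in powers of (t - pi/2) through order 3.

Use the known series and substitute for the argument.
[(t - pi/2)^0] = 1;  [(t - pi/2)^1] = 0;  [(t - pi/2)^2] = -1/2;  [(t - pi/2)^3] = 0.

1 - (t - pi/2)^2/2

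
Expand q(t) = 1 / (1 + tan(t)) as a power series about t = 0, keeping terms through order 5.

Expand as Σ (-1)^k u^k with u equal to the inner function's series.
q(0) = 1
q′(0) = -1
q′′(0) = 2
q′′′(0) = -8
q^(4)(0) = 40
q^(5)(0) = -256
Dividing each by k! gives the coefficients c_0, ..., c_5.

-32*t^5/15 + 5*t^4/3 - 4*t^3/3 + t^2 - t + 1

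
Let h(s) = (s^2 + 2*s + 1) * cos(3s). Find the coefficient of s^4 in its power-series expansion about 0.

-9/8

Multiply each power in the prefactor through the base expansion.
h(0) = 1
h′(0) = 2
h′′(0) = -7
h′′′(0) = -54
h^(4)(0) = -27
Then c_k = h^(k)(0)/k! gives each Taylor coefficient.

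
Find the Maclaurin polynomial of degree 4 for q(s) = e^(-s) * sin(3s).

Expand each factor separately, then convolve coefficients.
q(0) = 0
q′(0) = 3
q′′(0) = -6
q′′′(0) = -18
q^(4)(0) = 96
Dividing each by k! gives the coefficients c_0, ..., c_4.

4*s^4 - 3*s^3 - 3*s^2 + 3*s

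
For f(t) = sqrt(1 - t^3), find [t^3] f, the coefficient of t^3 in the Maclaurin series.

Apply the Taylor formula c_k = f^(k)(a)/k!.
[t^0] = 1;  [t^1] = 0;  [t^2] = 0;  [t^3] = -1/2.
So c_3 = f′′′(0)/3! = -1/2.

-1/2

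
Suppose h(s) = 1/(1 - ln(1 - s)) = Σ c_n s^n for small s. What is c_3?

-1/3

Compose series: expand the inner function first, then feed it into the outer expansion.
h(0) = 1
h′(0) = -1
h′′(0) = 1
h′′′(0) = -2
The Taylor polynomial is Σ h^(k)(0)/k! · s^k.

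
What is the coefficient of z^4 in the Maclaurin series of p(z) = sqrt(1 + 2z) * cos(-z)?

-1/3

Take the Cauchy product of the two expansions.
[z^0] = 1;  [z^1] = 1;  [z^2] = -1;  [z^3] = 0;  [z^4] = -1/3.
So c_4 = p^(4)(0)/4! = -1/3.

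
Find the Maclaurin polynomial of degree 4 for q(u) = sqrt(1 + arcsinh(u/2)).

Substitute the inner expansion into the outer series and collect powers.
q(0) = 1
q′(0) = 1/4
q′′(0) = -1/16
q′′′(0) = -1/64
q^(4)(0) = 1/256
The Taylor polynomial is Σ q^(k)(0)/k! · u^k.

u^4/6144 - u^3/384 - u^2/32 + u/4 + 1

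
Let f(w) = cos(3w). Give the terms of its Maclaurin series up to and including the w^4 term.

[w^0] = 1;  [w^1] = 0;  [w^2] = -9/2;  [w^3] = 0;  [w^4] = 27/8.

27*w^4/8 - 9*w^2/2 + 1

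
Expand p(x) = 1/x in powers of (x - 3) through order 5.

-(x - 3)^5/729 + (x - 3)^4/243 - (x - 3)^3/81 + (x - 3)^2/27 - (x - 3)/9 + 1/3

Compute the successive derivatives at the expansion point and divide by k!.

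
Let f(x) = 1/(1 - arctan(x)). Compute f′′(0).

Substitute the inner expansion into the outer series and collect powers.
The coefficient of x^2 in the expansion is 1, so f′′(0) = 2! * (1) = 2.

2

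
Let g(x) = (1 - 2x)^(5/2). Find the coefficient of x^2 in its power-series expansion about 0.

[x^0] = 1;  [x^1] = -5;  [x^2] = 15/2.

15/2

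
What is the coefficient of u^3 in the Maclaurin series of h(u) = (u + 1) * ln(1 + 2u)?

Distribute the polynomial across the series and collect like powers.
h(0) = 0
h′(0) = 2
h′′(0) = 0
h′′′(0) = 4

2/3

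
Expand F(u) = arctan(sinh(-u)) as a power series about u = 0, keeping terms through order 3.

Plug the Maclaurin series of the inner function into that of the outer and collect terms.
[u^0] = 0;  [u^1] = -1;  [u^2] = 0;  [u^3] = 1/6.

u^3/6 - u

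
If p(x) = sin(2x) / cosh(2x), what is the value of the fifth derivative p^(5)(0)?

1152

Invert the denominator's series and multiply.
From the series, [x^5] p = 48/5; multiply by 5! = 120 to get 1152.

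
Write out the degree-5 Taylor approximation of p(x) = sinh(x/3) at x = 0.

x^5/29160 + x^3/162 + x/3

p(0) = 0
p′(0) = 1/3
p′′(0) = 0
p′′′(0) = 1/27
p^(4)(0) = 0
p^(5)(0) = 1/243
The Taylor polynomial is Σ p^(k)(0)/k! · x^k.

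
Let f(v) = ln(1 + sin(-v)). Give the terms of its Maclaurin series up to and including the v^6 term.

Compose series: expand the inner function first, then feed it into the outer expansion.
[v^0] = 0;  [v^1] = -1;  [v^2] = -1/2;  [v^3] = -1/6;  [v^4] = -1/12;  [v^5] = -1/24;  [v^6] = -1/45.

-v^6/45 - v^5/24 - v^4/12 - v^3/6 - v^2/2 - v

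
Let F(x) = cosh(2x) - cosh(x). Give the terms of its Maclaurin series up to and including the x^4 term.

Combine the two series term by term.
F(0) = 0
F′(0) = 0
F′′(0) = 3
F′′′(0) = 0
F^(4)(0) = 15

5*x^4/8 + 3*x^2/2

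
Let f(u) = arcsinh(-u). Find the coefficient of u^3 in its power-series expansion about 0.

1/6

[u^0] = 0;  [u^1] = -1;  [u^2] = 0;  [u^3] = 1/6.
So c_3 = f′′′(0)/3! = 1/6.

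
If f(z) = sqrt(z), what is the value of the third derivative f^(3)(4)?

3/256

The coefficient of (z - 4)^3 in the expansion is 1/512, so f′′′(4) = 3! * (1/512) = 3/256.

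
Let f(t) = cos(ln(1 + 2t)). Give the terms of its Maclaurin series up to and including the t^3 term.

Substitute the inner expansion into the outer series and collect powers.

4*t^3 - 2*t^2 + 1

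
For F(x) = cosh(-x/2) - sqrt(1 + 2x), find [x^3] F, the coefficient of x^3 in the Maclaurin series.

Combine the two series term by term.
F(0) = 0
F′(0) = -1
F′′(0) = 5/4
F′′′(0) = -3
So c_3 = F′′′(0)/3! = -1/2.

-1/2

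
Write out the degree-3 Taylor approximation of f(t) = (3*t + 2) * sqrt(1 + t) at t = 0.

Shift and add copies of the series according to the polynomial's terms.
f(0) = 2
f′(0) = 4
f′′(0) = 5/2
f′′′(0) = -3/2
The Taylor polynomial is Σ f^(k)(0)/k! · t^k.

-t^3/4 + 5*t^2/4 + 4*t + 2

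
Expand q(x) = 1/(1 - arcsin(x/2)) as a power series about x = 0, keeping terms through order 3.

Let u equal the inner series; expand the outer function in u and truncate.
[x^0] = 1;  [x^1] = 1/2;  [x^2] = 1/4;  [x^3] = 7/48.

7*x^3/48 + x^2/4 + x/2 + 1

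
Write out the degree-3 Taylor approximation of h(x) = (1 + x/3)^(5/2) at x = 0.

5*x^3/432 + 5*x^2/24 + 5*x/6 + 1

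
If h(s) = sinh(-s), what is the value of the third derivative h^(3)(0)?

-1

Apply the Taylor formula c_k = f^(k)(a)/k!.
From the series, [s^3] h = -1/6; multiply by 3! = 6 to get -1.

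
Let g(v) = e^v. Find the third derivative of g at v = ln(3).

3

The coefficient of (v - ln(3))^3 in the expansion is 1/2, so g′′′(ln(3)) = 3! * (1/2) = 3.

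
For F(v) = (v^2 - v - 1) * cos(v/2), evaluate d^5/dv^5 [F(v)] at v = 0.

-5/16

Shift and add copies of the series according to the polynomial's terms.
From the series, [v^5] F = -1/384; multiply by 5! = 120 to get -5/16.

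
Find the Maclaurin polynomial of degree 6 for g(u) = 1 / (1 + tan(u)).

Use the geometric series for the reciprocal, then substitute.
g(0) = 1
g′(0) = -1
g′′(0) = 2
g′′′(0) = -8
g^(4)(0) = 40
g^(5)(0) = -256
g^(6)(0) = 1952

122*u^6/45 - 32*u^5/15 + 5*u^4/3 - 4*u^3/3 + u^2 - u + 1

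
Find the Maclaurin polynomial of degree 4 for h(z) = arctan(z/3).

-z^3/81 + z/3

[z^0] = 0;  [z^1] = 1/3;  [z^2] = 0;  [z^3] = -1/81;  [z^4] = 0.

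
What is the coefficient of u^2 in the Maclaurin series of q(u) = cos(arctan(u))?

-1/2

Let u equal the inner series; expand the outer function in u and truncate.
q(0) = 1
q′(0) = 0
q′′(0) = -1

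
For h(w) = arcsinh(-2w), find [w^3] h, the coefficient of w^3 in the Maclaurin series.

h(0) = 0
h′(0) = -2
h′′(0) = 0
h′′′(0) = 8

4/3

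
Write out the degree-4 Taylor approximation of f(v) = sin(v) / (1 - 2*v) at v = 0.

23*v^4/3 + 23*v^3/6 + 2*v^2 + v

Multiply the numerator's expansion by the denominator's geometric series.
f(0) = 0
f′(0) = 1
f′′(0) = 4
f′′′(0) = 23
f^(4)(0) = 184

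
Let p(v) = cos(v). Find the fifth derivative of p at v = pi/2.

-1

The coefficient of (v - pi/2)^5 in the expansion is -1/120, so p^(5)(pi/2) = 5! * (-1/120) = -1.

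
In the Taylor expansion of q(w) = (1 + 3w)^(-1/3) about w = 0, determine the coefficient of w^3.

q(0) = 1
q′(0) = -1
q′′(0) = 4
q′′′(0) = -28
Then c_k = q^(k)(0)/k! gives each Taylor coefficient.

-14/3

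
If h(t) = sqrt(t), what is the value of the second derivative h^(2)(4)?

The coefficient of (t - 4)^2 in the expansion is -1/64, so h′′(4) = 2! * (-1/64) = -1/32.

-1/32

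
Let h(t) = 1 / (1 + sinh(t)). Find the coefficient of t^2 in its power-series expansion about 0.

1

Expand as Σ (-1)^k u^k with u equal to the inner function's series.
h(0) = 1
h′(0) = -1
h′′(0) = 2
So c_2 = h′′(0)/2! = 1.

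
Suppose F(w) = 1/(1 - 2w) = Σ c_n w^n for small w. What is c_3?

F(0) = 1
F′(0) = 2
F′′(0) = 8
F′′′(0) = 48

8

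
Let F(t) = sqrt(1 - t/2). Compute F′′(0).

The coefficient of t^2 in the expansion is -1/32, so F′′(0) = 2! * (-1/32) = -1/16.

-1/16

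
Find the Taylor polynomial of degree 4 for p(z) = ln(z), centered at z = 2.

-(z - 2)^4/64 + (z - 2)^3/24 - (z - 2)^2/8 + (z - 2)/2 + ln(2)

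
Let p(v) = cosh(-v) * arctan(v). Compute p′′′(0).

Take the Cauchy product of the two expansions.
From the series, [v^3] p = 1/6; multiply by 3! = 6 to get 1.

1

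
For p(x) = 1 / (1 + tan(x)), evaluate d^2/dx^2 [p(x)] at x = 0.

2

Expand as Σ (-1)^k u^k with u equal to the inner function's series.
From the series, [x^2] p = 1; multiply by 2! = 2 to get 2.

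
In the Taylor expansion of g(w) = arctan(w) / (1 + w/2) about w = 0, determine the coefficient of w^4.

Expand each factor separately, then convolve coefficients.
g(0) = 0
g′(0) = 1
g′′(0) = -1
g′′′(0) = -1/2
g^(4)(0) = 1

1/24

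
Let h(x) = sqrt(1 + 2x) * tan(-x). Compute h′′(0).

Multiply the two series term by term and collect like powers.
The coefficient of x^2 in the expansion is -1, so h′′(0) = 2! * (-1) = -2.

-2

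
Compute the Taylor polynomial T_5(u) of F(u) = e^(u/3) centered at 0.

u^5/29160 + u^4/1944 + u^3/162 + u^2/18 + u/3 + 1

Apply the Taylor formula c_k = f^(k)(a)/k!.
[u^0] = 1;  [u^1] = 1/3;  [u^2] = 1/18;  [u^3] = 1/162;  [u^4] = 1/1944;  [u^5] = 1/29160.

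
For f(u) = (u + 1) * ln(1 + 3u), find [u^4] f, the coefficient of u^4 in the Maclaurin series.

-45/4

Distribute the polynomial across the series and collect like powers.
So c_4 = f^(4)(0)/4! = -45/4.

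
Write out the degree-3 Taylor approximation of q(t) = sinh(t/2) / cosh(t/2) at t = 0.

-t^3/24 + t/2

Invert the denominator's series and multiply.
q(0) = 0
q′(0) = 1/2
q′′(0) = 0
q′′′(0) = -1/4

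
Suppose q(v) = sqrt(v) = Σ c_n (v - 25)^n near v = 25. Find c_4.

Compute the successive derivatives at the expansion point and divide by k!.
[(v - 25)^0] = 5;  [(v - 25)^1] = 1/10;  [(v - 25)^2] = -1/1000;  [(v - 25)^3] = 1/50000;  [(v - 25)^4] = -1/2000000.

-1/2000000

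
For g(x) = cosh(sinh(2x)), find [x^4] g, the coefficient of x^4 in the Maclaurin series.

10/3

Substitute the inner expansion into the outer series and collect powers.
g(0) = 1
g′(0) = 0
g′′(0) = 4
g′′′(0) = 0
g^(4)(0) = 80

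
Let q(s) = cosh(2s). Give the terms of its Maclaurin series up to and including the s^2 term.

2*s^2 + 1

[s^0] = 1;  [s^1] = 0;  [s^2] = 2.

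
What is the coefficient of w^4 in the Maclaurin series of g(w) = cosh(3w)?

27/8

Apply the Taylor formula c_k = f^(k)(a)/k!.
So c_4 = g^(4)(0)/4! = 27/8.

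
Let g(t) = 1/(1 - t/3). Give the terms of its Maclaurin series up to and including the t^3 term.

t^3/27 + t^2/9 + t/3 + 1

g(0) = 1
g′(0) = 1/3
g′′(0) = 2/9
g′′′(0) = 2/9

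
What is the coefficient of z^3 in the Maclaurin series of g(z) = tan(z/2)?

c_3 = g′′′(0)/3! = 1/24.

1/24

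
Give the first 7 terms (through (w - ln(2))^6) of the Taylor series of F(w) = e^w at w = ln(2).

(w - ln(2))^6/360 + (w - ln(2))^5/60 + (w - ln(2))^4/12 + (w - ln(2))^3/3 + (w - ln(2))^2 + 2*(w - ln(2)) + 2

Compute the successive derivatives at the expansion point and divide by k!.
F(ln(2)) = 2
F′(ln(2)) = 2
F′′(ln(2)) = 2
F′′′(ln(2)) = 2
F^(4)(ln(2)) = 2
F^(5)(ln(2)) = 2
F^(6)(ln(2)) = 2
Dividing each by k! gives the coefficients c_0, ..., c_6.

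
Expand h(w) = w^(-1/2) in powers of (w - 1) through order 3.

-5*(w - 1)^3/16 + 3*(w - 1)^2/8 - (w - 1)/2 + 1

Use the known series and substitute for the argument.
[(w - 1)^0] = 1;  [(w - 1)^1] = -1/2;  [(w - 1)^2] = 3/8;  [(w - 1)^3] = -5/16.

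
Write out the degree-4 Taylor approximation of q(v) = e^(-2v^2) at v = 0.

Differentiate repeatedly and evaluate at the center.
q(0) = 1
q′(0) = 0
q′′(0) = -4
q′′′(0) = 0
q^(4)(0) = 48

2*v^4 - 2*v^2 + 1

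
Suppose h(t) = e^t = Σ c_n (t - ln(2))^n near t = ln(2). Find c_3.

1/3

c_3 = h′′′(ln(2))/3! = 1/3.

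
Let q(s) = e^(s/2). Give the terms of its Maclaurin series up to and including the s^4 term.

q(0) = 1
q′(0) = 1/2
q′′(0) = 1/4
q′′′(0) = 1/8
q^(4)(0) = 1/16
The Taylor polynomial is Σ q^(k)(0)/k! · s^k.

s^4/384 + s^3/48 + s^2/8 + s/2 + 1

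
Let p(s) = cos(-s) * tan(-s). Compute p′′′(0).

1

Multiply the two series term by term and collect like powers.
From the series, [s^3] p = 1/6; multiply by 3! = 6 to get 1.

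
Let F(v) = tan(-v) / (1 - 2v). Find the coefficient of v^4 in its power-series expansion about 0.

-26/3

Multiply the two series term by term and collect like powers.
F(0) = 0
F′(0) = -1
F′′(0) = -4
F′′′(0) = -26
F^(4)(0) = -208
So c_4 = F^(4)(0)/4! = -26/3.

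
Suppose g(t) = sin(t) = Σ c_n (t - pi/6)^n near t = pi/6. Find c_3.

-sqrt(3)/12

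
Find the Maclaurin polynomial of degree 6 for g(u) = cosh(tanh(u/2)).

Let u equal the inner series; expand the outer function in u and truncate.
g(0) = 1
g′(0) = 0
g′′(0) = 1/4
g′′′(0) = 0
g^(4)(0) = -7/16
g^(5)(0) = 0
g^(6)(0) = 97/64
Dividing each by k! gives the coefficients c_0, ..., c_6.

97*u^6/46080 - 7*u^4/384 + u^2/8 + 1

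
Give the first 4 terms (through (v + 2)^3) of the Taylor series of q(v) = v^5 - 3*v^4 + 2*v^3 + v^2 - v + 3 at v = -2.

66*(v + 2)^3 - 163*(v + 2)^2 + 195*(v + 2) - 87

[(v + 2)^0] = -87;  [(v + 2)^1] = 195;  [(v + 2)^2] = -163;  [(v + 2)^3] = 66.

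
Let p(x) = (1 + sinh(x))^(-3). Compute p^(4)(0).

Substitute the inner expansion into the outer series and collect powers.
The coefficient of x^4 in the expansion is 17, so p^(4)(0) = 4! * (17) = 408.

408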